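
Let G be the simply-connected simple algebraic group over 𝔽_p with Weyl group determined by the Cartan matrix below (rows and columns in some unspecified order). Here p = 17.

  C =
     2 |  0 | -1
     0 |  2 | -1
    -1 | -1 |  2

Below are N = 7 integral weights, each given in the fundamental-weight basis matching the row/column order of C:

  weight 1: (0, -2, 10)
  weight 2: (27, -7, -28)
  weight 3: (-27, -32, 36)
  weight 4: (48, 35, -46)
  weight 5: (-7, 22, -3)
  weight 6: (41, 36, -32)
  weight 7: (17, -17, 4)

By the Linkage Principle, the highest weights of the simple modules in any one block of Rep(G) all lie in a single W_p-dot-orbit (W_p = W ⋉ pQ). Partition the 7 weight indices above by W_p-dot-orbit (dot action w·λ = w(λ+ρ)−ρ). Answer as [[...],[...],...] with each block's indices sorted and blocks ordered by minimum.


C ↔ A_3 under row/col permutation; |W(A_3)| = 24.

λ_j+ρ reflected into Ā_17 (⟨·,θ^∨⟩≤17); 3-tuples as given:

  λ_1+ρ ↦ (1, 1, 10) · λ_2+ρ ↦ (1, 1, 10) · λ_3+ρ ↦ (8, 3, 3) · λ_4+ρ ↦ (4, 9, 2) · λ_5+ρ ↦ (4, 9, 2) · λ_6+ρ ↦ (8, 3, 3) · λ_7+ρ ↦ (1, 1, 10)

Linkage partition of the 7 weights (3 classes, p=17):

[[1, 2, 7], [3, 6], [4, 5]]


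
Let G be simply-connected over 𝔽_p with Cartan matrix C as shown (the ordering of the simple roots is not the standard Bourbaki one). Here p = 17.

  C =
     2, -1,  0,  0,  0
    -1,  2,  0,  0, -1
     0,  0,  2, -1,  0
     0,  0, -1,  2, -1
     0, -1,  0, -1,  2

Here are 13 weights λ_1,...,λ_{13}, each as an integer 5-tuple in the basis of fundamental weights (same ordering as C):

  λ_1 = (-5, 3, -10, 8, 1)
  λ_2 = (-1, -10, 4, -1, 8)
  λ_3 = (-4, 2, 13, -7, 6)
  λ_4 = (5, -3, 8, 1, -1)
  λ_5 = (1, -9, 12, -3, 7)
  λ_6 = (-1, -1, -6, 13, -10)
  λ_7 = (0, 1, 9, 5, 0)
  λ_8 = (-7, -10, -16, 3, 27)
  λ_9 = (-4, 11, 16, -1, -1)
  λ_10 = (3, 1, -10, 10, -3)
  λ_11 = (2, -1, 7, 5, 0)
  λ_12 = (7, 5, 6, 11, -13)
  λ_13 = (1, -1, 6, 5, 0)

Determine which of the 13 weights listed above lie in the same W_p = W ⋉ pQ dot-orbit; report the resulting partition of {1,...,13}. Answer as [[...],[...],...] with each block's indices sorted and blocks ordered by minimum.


C ↔ A_5 under row/col permutation; |W(A_5)| = 720.

Each λ_j+ρ reduced to Ā_17; 5-tuples below use C's row order:

  λ_1+ρ ↦ (4, 0, 9, 0, 2)
  λ_2+ρ ↦ (9, 0, 5, 0, 0)
  λ_3+ρ ↦ (2, 0, 7, 6, 1)
  λ_4+ρ ↦ (4, 0, 9, 0, 2)
  λ_5+ρ ↦ (4, 0, 9, 0, 2)
  λ_6+ρ ↦ (9, 0, 5, 0, 0)
  λ_7+ρ ↦ (2, 0, 7, 6, 1)
  λ_8+ρ ↦ (4, 0, 9, 0, 2)
  λ_9+ρ ↦ (9, 0, 5, 0, 0)
  λ_10+ρ ↦ (4, 0, 9, 0, 2)
  λ_11+ρ ↦ (2, 0, 7, 6, 1)
  λ_12+ρ ↦ (2, 4, 3, 0, 6)
  λ_13+ρ ↦ (2, 0, 7, 6, 1)

The 13 indices split into 4 linkage classes (same alcove rep ⇔ same W_17-dot-orbit):

[[1, 4, 5, 8, 10], [2, 6, 9], [3, 7, 11, 13], [12]]


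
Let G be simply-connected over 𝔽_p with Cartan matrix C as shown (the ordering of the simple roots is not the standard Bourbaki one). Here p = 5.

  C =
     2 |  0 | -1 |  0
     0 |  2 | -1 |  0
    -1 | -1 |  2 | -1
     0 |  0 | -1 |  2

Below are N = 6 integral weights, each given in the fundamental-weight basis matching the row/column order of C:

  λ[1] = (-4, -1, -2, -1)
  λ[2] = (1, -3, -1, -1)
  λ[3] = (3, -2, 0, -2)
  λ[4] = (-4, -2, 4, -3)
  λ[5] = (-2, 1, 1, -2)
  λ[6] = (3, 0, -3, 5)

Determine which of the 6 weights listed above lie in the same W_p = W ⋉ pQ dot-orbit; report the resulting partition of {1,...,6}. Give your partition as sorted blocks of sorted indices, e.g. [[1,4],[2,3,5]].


Type D_4, rank 4, |W|=192; reorder rows/cols to standard.

Ā_5 reps of the 6 weights (D_4, coords as presented):

  1: (3, 0, 1, 0);  2: (0, 0, 0, 2);  3: (3, 0, 1, 0);  4: (2, 0, 1, 1);  5: (1, 2, 0, 1);  6: (1, 2, 0, 1)

Grouping the 6 weights by Ā_5-representative: 4 linkage classes.

[[1, 3], [2], [4], [5, 6]]


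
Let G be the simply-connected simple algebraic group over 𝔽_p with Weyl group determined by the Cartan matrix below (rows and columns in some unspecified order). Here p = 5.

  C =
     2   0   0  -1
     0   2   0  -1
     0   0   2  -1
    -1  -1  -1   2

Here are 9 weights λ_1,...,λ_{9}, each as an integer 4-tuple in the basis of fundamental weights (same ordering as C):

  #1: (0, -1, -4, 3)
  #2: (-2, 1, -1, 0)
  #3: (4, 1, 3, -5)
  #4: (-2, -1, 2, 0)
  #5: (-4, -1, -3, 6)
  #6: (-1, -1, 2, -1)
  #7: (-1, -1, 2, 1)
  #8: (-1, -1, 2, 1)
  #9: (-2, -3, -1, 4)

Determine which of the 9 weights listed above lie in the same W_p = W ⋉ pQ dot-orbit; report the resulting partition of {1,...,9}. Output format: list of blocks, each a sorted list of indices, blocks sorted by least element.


Cartan matrix: type D_4 (|W|=192); un-permuting the 4 rows.

Ā_5 reps of the 9 weights (D_4, coords as presented):

  [1] (1, 0, 3, 0)
  [2] (1, 2, 0, 0)
  [3] (1, 2, 0, 0)
  [4] (1, 0, 3, 0)
  [5] (1, 2, 0, 0)
  [6] (0, 0, 3, 0)
  [7] (0, 0, 3, 0)
  [8] (0, 0, 3, 0)
  [9] (1, 2, 0, 0)

These 9 weights hit 3 W_5-dot-orbits; sizes (2, 4, 3):

[[1, 4], [2, 3, 5, 9], [6, 7, 8]]


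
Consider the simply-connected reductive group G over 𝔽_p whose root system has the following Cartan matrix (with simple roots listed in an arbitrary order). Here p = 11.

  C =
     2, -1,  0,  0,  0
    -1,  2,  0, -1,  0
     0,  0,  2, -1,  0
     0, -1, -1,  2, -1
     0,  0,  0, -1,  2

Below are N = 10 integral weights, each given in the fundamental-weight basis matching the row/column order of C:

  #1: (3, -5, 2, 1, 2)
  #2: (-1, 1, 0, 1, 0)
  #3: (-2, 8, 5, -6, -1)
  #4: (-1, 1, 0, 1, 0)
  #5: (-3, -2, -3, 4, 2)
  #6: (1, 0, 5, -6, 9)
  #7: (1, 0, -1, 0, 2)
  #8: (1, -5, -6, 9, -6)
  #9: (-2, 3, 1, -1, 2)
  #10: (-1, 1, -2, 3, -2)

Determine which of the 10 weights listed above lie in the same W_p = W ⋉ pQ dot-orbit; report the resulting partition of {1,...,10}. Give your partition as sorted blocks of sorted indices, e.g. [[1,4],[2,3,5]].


C ↔ D_5 under row/col permutation; |W(D_5)| = 1920.

Each λ_j+ρ reduced to Ā_11; 5-tuples below use C's row order:

  λ_1 → (0, 2, 1, 2, 1) · λ_2 → (0, 2, 1, 2, 1) · λ_3 → (1, 1, 1, 0, 5) · λ_4 → (0, 2, 1, 2, 1) · λ_5 → (1, 2, 2, 0, 3) · λ_6 → (1, 1, 1, 0, 5) · λ_7 → (2, 1, 0, 1, 3) · λ_8 → (0, 2, 1, 2, 1) · λ_9 → (1, 2, 2, 0, 3) · λ_10 → (0, 2, 1, 2, 1)

Grouping the 10 weights by Ā_11-representative: 4 linkage classes.

[[1, 2, 4, 8, 10], [3, 6], [5, 9], [7]]


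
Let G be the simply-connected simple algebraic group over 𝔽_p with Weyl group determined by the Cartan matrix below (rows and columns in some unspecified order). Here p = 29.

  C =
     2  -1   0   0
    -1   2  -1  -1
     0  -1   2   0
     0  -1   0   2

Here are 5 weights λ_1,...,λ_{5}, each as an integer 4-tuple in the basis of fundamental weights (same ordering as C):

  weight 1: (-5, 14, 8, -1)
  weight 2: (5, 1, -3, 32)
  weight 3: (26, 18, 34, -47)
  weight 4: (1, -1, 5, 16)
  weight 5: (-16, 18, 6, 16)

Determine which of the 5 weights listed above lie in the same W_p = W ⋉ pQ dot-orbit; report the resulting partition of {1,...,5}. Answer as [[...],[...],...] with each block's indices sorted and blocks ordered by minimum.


C ↔ D_4 under row/col permutation; |W(D_4)| = 192.

Each λ_j+ρ reduced to Ā_29; 4-tuples below use C's row order:

  [1] (4, 5, 9, 0)
  [2] (2, 0, 6, 17)
  [3] (2, 0, 6, 17)
  [4] (2, 0, 6, 17)
  [5] (1, 7, 7, 3)

Partition of {1..5} into 3 W_29-dot-orbits:

[[1], [2, 3, 4], [5]]


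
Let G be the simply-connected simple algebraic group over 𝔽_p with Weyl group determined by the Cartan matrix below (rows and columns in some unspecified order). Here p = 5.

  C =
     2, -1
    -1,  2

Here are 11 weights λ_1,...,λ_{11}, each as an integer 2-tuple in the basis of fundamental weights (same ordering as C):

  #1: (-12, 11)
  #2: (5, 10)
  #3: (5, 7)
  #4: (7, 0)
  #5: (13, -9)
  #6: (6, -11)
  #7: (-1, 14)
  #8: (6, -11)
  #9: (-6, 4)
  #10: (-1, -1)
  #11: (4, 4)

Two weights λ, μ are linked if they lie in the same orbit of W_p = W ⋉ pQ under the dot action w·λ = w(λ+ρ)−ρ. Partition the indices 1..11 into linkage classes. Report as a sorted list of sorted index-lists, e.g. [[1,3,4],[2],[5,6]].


C ↔ A_2 under row/col permutation; |W(A_2)| = 6.

Ā_5 reps of the 11 weights (A_2, coords as presented):

  λ_1+ρ ↦ (1, 3) · λ_2+ρ ↦ (1, 3) · λ_3+ρ ↦ (1, 3) · λ_4+ρ ↦ (1, 3) · λ_5+ρ ↦ (1, 3) · λ_6+ρ ↦ (2, 0) · λ_7+ρ ↦ (0, 0) · λ_8+ρ ↦ (2, 0) · λ_9+ρ ↦ (5, 0) · λ_10+ρ ↦ (0, 0) · λ_11+ρ ↦ (0, 0)

4 distinct reps among the 11 weights ⇒ 4 W_5-linkage classes:

[[1, 2, 3, 4, 5], [6, 8], [7, 10, 11], [9]]


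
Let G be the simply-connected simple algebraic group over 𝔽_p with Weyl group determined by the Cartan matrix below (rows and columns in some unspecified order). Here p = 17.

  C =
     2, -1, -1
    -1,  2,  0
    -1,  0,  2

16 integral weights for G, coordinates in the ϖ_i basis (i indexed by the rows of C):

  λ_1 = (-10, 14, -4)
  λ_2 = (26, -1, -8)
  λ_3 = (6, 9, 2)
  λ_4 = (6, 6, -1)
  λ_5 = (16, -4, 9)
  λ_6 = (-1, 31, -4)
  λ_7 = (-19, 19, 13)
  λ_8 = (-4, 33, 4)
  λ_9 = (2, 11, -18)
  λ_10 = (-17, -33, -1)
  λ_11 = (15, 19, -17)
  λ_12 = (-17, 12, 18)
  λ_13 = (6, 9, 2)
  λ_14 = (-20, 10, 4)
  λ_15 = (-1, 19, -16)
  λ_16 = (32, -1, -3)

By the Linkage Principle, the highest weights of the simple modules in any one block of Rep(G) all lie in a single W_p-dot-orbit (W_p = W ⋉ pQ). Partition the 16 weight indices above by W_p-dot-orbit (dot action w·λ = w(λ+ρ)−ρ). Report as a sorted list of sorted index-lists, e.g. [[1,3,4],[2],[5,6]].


Root system A_3: the 3×3 matrix C matches after relabeling.

Alcove-folded reps (p=17, 16 weights, presented ϖ-order):

  λ_1+ρ ↦ (3, 3, 9) · λ_2+ρ ↦ (7, 7, 0) · λ_3+ρ ↦ (7, 7, 0) · λ_4+ρ ↦ (7, 7, 0) · λ_5+ρ ↦ (7, 7, 0) · λ_6+ρ ↦ (12, 2, 3) · λ_7+ρ ↦ (13, 1, 1) · λ_8+ρ ↦ (12, 2, 3) · λ_9+ρ ↦ (12, 2, 3) · λ_10+ρ ↦ (1, 2, 0) · λ_11+ρ ↦ (1, 2, 0) · λ_12+ρ ↦ (13, 1, 1) · λ_13+ρ ↦ (7, 7, 0) · λ_14+ρ ↦ (3, 3, 9) · λ_15+ρ ↦ (12, 2, 3) · λ_16+ρ ↦ (1, 2, 0)

Linkage partition of the 16 weights (5 classes, p=17):

[[1, 14], [2, 3, 4, 5, 13], [6, 8, 9, 15], [7, 12], [10, 11, 16]]


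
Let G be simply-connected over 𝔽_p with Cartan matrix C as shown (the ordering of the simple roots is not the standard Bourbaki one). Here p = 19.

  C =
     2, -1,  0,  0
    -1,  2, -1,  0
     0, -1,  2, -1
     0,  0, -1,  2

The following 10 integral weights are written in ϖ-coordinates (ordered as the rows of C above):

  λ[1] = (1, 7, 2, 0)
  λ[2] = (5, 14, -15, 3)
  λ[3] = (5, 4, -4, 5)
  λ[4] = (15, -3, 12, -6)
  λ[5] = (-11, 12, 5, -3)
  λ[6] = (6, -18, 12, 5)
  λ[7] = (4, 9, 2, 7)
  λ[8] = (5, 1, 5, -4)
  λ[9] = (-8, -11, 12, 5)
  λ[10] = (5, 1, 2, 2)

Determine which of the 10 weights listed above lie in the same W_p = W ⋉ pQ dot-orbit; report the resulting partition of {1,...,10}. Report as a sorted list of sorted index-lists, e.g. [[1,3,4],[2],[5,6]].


Root system A_4: the 4×4 matrix C matches after relabeling.

Ā_19 reps of the 10 weights (A_4, coords as presented):

  [1] (2, 8, 3, 1);  [2] (4, 1, 4, 8);  [3] (6, 2, 3, 3);  [4] (6, 2, 3, 3);  [5] (10, 3, 4, 2);  [6] (10, 3, 4, 2);  [7] (2, 8, 3, 1);  [8] (6, 2, 3, 3);  [9] (10, 3, 4, 2);  [10] (6, 2, 3, 3)

Partition of {1..10} into 4 W_19-dot-orbits:

[[1, 7], [2], [3, 4, 8, 10], [5, 6, 9]]


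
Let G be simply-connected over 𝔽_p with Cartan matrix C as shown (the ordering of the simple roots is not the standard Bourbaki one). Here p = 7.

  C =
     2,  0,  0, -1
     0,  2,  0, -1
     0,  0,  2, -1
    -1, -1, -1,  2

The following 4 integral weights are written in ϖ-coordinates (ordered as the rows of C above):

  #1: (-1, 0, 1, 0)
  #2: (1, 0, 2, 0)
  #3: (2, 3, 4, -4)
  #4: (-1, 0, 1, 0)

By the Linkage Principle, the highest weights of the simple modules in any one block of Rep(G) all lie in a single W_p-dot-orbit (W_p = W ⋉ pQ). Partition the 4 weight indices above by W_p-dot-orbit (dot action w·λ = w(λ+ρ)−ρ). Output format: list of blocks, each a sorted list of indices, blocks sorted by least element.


Root system D_4: the 4×4 matrix C matches after relabeling.

W_7-reps of the 4 weights in Ā_7 (same 4-coord order as C):

    λ_1+ρ ↦ (0, 1, 2, 1)
    λ_2+ρ ↦ (2, 1, 3, 0)
    λ_3+ρ ↦ (0, 1, 2, 1)
    λ_4+ρ ↦ (0, 1, 2, 1)

Linkage partition of the 4 weights (2 classes, p=7):

[[1, 3, 4], [2]]


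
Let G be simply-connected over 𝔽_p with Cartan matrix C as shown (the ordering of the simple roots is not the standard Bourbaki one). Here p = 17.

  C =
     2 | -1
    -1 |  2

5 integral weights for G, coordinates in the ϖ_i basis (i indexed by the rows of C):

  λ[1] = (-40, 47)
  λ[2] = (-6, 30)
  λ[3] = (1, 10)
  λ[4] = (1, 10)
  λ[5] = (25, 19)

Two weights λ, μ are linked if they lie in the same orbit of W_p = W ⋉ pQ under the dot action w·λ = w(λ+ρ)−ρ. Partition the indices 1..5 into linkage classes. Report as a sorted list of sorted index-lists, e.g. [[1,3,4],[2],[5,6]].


Root system A_2: the 2×2 matrix C matches after relabeling.

W_17-reps of the 5 weights in Ā_17 (same 2-coord order as C):

  [1] (9, 3) · [2] (9, 3) · [3] (2, 11) · [4] (2, 11) · [5] (9, 3)

Partition of {1..5} into 2 W_17-dot-orbits:

[[1, 2, 5], [3, 4]]


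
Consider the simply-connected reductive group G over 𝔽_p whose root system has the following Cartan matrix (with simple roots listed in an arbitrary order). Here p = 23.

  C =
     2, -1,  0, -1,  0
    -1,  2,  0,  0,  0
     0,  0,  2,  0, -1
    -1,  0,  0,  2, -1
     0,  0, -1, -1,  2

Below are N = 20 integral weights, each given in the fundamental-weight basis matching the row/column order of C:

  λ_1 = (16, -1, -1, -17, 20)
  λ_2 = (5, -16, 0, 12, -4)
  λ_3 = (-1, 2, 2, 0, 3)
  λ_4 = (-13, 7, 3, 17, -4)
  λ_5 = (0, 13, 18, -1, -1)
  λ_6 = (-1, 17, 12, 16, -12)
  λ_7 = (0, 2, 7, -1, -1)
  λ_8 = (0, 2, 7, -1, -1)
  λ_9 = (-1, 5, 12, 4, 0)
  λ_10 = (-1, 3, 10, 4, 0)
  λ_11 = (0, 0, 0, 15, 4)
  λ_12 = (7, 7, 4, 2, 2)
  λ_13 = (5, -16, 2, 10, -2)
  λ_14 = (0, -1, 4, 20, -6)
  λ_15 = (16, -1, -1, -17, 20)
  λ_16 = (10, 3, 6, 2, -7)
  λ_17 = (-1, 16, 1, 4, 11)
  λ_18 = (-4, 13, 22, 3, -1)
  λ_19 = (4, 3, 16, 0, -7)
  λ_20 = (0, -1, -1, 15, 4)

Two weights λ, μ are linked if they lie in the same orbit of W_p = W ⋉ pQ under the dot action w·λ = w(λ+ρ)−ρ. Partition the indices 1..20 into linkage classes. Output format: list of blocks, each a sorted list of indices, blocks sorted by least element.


C ↔ A_5 under row/col permutation; |W(A_5)| = 720.

λ_j+ρ reflected into Ā_23 (⟨·,θ^∨⟩≤23); 5-tuples as given:

  1: (1, 0, 0, 16, 5) · 2: (9, 6, 2, 1, 1) · 3: (0, 3, 3, 1, 4) · 4: (8, 4, 1, 3, 3) · 5: (1, 3, 8, 0, 0) · 6: (0, 4, 11, 5, 1) · 7: (1, 3, 8, 0, 0) · 8: (1, 3, 8, 0, 0) · 9: (0, 4, 11, 5, 1) · 10: (0, 4, 11, 5, 1) · 11: (1, 0, 0, 16, 5) · 12: (8, 4, 1, 3, 3) · 13: (9, 6, 2, 1, 1) · 14: (1, 0, 0, 16, 5) · 15: (1, 0, 0, 16, 5) · 16: (8, 4, 1, 3, 3) · 17: (0, 4, 11, 5, 1) · 18: (1, 3, 8, 0, 0) · 19: (0, 4, 11, 5, 1) · 20: (1, 0, 0, 16, 5)

These 20 weights hit 6 W_23-dot-orbits; sizes (5, 2, 1, 3, 4, 5):

[[1, 11, 14, 15, 20], [2, 13], [3], [4, 12, 16], [5, 7, 8, 18], [6, 9, 10, 17, 19]]


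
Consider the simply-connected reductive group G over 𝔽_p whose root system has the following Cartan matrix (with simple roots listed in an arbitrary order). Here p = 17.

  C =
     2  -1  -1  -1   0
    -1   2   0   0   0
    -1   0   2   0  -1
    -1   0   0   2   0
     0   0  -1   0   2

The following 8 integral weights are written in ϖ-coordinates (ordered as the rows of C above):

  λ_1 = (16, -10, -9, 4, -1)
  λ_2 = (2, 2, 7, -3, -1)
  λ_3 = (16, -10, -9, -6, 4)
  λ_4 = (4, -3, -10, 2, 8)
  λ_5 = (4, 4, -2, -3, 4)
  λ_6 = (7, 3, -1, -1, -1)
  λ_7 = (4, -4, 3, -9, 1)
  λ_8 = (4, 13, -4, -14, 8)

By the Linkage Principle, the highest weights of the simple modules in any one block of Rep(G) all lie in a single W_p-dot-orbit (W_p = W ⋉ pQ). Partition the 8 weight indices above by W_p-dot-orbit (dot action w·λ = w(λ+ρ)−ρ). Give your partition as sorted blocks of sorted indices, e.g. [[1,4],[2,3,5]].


Cartan matrix: type D_5 (|W|=1920); un-permuting the 5 rows.

Each λ_j+ρ reduced to Ā_17; 5-tuples below use C's row order:

  [1] (5, 4, 0, 0, 3) · [2] (1, 3, 2, 2, 0) · [3] (5, 4, 0, 0, 3) · [4] (1, 3, 2, 2, 0) · [5] (2, 5, 1, 2, 4) · [6] (5, 4, 0, 0, 3) · [7] (1, 3, 2, 2, 0) · [8] (1, 3, 2, 2, 0)

3 distinct reps among the 8 weights ⇒ 3 W_17-linkage classes:

[[1, 3, 6], [2, 4, 7, 8], [5]]


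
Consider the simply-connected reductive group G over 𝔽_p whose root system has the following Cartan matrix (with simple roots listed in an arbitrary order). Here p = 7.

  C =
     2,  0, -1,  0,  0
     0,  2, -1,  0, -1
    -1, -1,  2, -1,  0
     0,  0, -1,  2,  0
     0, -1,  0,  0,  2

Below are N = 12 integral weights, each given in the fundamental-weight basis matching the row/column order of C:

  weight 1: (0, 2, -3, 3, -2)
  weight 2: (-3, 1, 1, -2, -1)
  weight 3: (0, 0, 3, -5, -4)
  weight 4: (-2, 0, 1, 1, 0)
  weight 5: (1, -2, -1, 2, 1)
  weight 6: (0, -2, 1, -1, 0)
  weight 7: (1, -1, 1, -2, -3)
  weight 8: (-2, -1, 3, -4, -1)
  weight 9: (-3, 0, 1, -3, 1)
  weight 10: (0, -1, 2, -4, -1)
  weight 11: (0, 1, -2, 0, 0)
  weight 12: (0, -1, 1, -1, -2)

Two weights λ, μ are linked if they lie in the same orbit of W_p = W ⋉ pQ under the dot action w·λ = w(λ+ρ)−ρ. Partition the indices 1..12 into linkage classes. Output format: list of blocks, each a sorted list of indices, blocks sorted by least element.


Type D_5, rank 5, |W|=1920; reorder rows/cols to standard.

Each λ_j+ρ reduced to Ā_7; 5-tuples below use C's row order:

  1: (1, 0, 1, 2, 1);  2: (1, 1, 1, 0, 0);  3: (1, 0, 1, 2, 1);  4: (1, 0, 1, 2, 1);  5: (1, 0, 1, 2, 1);  6: (1, 1, 1, 0, 0);  7: (1, 1, 1, 0, 0);  8: (1, 0, 0, 3, 0);  9: (0, 1, 1, 0, 1);  10: (1, 0, 0, 3, 0);  11: (0, 1, 1, 0, 1);  12: (1, 1, 1, 0, 0)

4 distinct reps among the 12 weights ⇒ 4 W_7-linkage classes:

[[1, 3, 4, 5], [2, 6, 7, 12], [8, 10], [9, 11]]


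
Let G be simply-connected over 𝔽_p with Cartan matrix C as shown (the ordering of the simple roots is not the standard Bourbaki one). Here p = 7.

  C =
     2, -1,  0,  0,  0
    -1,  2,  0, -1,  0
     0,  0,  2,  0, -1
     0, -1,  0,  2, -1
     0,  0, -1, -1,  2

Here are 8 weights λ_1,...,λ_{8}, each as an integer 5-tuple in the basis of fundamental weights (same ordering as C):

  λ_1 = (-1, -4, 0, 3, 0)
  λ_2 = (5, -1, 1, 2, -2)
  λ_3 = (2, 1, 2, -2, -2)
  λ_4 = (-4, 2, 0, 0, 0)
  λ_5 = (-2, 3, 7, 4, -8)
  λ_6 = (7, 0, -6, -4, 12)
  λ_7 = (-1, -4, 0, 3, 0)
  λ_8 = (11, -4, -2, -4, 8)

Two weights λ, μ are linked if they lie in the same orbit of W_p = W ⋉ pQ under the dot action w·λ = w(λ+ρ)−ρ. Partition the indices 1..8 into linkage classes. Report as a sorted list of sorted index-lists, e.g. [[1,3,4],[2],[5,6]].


A_5 Cartan matrix, 5 simple roots permuted; ρ=(1,1,1,1,1).

Each λ_j+ρ reduced to Ā_7; 5-tuples below use C's row order:

  [1] (3, 0, 1, 1, 1)
  [2] (3, 0, 1, 1, 1)
  [3] (3, 0, 1, 1, 1)
  [4] (3, 0, 1, 1, 1)
  [5] (0, 1, 1, 1, 3)
  [6] (0, 1, 1, 1, 3)
  [7] (3, 0, 1, 1, 1)
  [8] (0, 1, 1, 1, 3)

2 distinct reps among the 8 weights ⇒ 2 W_7-linkage classes:

[[1, 2, 3, 4, 7], [5, 6, 8]]


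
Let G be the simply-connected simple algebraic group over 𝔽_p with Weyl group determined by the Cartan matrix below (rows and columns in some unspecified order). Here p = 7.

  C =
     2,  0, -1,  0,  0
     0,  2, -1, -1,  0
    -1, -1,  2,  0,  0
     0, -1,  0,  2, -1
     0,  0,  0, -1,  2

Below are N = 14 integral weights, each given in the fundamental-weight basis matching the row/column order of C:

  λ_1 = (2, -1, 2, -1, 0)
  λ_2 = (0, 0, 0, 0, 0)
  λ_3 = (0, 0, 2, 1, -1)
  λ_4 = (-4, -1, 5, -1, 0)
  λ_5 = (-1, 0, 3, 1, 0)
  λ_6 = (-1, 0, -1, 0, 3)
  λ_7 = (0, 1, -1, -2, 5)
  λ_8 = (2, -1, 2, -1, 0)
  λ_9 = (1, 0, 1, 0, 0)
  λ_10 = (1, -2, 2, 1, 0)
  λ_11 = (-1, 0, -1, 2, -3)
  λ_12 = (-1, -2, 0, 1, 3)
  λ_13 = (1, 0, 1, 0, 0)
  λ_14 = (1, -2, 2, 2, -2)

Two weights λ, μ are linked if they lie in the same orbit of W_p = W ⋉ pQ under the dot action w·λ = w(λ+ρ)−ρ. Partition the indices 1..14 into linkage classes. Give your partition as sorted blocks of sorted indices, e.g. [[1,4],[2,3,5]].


Type A_5, rank 5, |W|=720; reorder rows/cols to standard.

W_7-reps of the 14 weights in Ā_7 (same 5-coord order as C):

    λ_1+ρ ↦ (3, 0, 3, 0, 1)
    λ_2+ρ ↦ (1, 1, 1, 1, 1)
    λ_3+ρ ↦ (1, 1, 3, 2, 0)
    λ_4+ρ ↦ (3, 0, 3, 0, 1)
    λ_5+ρ ↦ (1, 1, 3, 2, 0)
    λ_6+ρ ↦ (0, 1, 0, 1, 4)
    λ_7+ρ ↦ (0, 1, 0, 1, 4)
    λ_8+ρ ↦ (3, 0, 3, 0, 1)
    λ_9+ρ ↦ (2, 1, 2, 1, 1)
    λ_10+ρ ↦ (2, 1, 2, 1, 1)
    λ_11+ρ ↦ (0, 1, 0, 1, 2)
    λ_12+ρ ↦ (0, 1, 0, 1, 4)
    λ_13+ρ ↦ (2, 1, 2, 1, 1)
    λ_14+ρ ↦ (2, 1, 2, 1, 1)

These 14 weights hit 6 W_7-dot-orbits; sizes (3, 1, 2, 3, 4, 1):

[[1, 4, 8], [2], [3, 5], [6, 7, 12], [9, 10, 13, 14], [11]]


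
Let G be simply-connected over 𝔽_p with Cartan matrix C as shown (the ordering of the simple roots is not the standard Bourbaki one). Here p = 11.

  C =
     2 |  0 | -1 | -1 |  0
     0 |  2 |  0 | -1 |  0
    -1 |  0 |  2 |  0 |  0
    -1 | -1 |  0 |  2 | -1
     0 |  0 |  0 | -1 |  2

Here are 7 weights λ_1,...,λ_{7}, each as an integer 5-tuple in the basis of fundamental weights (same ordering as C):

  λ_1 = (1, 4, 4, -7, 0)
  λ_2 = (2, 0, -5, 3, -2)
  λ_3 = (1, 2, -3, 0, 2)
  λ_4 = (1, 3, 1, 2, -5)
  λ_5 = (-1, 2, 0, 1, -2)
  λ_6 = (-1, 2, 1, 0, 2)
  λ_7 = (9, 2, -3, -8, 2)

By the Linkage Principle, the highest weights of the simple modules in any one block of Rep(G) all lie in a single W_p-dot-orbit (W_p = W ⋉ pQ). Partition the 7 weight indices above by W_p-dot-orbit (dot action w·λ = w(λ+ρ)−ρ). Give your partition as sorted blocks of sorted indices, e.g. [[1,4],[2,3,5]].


D_5 Cartan matrix, 5 simple roots permuted; ρ=(1,1,1,1,1).

Ā_11 reps of the 7 weights (D_5, coords as presented):

  1: (0, 3, 1, 1, 1) · 2: (1, 1, 3, 2, 1) · 3: (0, 3, 2, 1, 3) · 4: (0, 3, 2, 1, 3) · 5: (0, 3, 1, 1, 1) · 6: (0, 3, 2, 1, 3) · 7: (0, 3, 2, 1, 3)

Grouping the 7 weights by Ā_11-representative: 3 linkage classes.

[[1, 5], [2], [3, 4, 6, 7]]


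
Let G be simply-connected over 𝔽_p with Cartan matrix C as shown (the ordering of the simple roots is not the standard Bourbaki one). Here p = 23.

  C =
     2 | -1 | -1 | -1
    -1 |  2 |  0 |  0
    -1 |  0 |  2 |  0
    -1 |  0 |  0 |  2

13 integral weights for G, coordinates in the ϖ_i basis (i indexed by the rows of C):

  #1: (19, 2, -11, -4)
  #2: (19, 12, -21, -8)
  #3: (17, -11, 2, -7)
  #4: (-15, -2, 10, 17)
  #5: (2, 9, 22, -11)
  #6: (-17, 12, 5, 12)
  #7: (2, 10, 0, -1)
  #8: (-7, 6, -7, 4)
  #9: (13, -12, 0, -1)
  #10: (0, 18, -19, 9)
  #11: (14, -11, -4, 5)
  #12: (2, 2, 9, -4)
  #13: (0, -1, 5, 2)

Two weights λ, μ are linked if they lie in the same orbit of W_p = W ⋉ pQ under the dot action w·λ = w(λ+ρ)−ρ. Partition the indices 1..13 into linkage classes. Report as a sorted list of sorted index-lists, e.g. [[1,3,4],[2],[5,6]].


Root system D_4: the 4×4 matrix C matches after relabeling.

λ_j+ρ reflected into Ā_23 (⟨·,θ^∨⟩≤23); 4-tuples as given:

  λ_1 → (0, 3, 10, 3)
  λ_2 → (0, 3, 10, 3)
  λ_3 → (2, 10, 3, 6)
  λ_4 → (3, 11, 1, 0)
  λ_5 → (0, 3, 10, 3)
  λ_6 → (0, 3, 10, 3)
  λ_7 → (3, 11, 1, 0)
  λ_8 → (5, 1, 0, 1)
  λ_9 → (3, 11, 1, 0)
  λ_10 → (3, 2, 1, 7)
  λ_11 → (2, 10, 3, 6)
  λ_12 → (0, 3, 10, 3)
  λ_13 → (1, 0, 6, 3)

Linkage partition of the 13 weights (6 classes, p=23):

[[1, 2, 5, 6, 12], [3, 11], [4, 7, 9], [8], [10], [13]]


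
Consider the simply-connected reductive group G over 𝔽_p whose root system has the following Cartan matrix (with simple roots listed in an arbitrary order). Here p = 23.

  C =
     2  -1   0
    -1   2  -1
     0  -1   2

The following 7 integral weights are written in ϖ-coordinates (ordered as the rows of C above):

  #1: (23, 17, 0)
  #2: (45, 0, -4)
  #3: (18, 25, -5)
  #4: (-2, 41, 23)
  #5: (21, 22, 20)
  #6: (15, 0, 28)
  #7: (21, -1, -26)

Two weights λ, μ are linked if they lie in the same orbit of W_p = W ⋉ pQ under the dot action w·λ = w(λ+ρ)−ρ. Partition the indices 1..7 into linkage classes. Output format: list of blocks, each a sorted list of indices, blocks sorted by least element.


A_3 Cartan matrix, 3 simple roots permuted; ρ=(1,1,1).

W_23-reps of the 7 weights in Ā_23 (same 3-coord order as C):

  1: (3, 1, 18)
  2: (1, 20, 2)
  3: (3, 1, 18)
  4: (3, 1, 18)
  5: (1, 20, 2)
  6: (1, 6, 0)
  7: (1, 20, 2)

The 7 indices split into 3 linkage classes (same alcove rep ⇔ same W_23-dot-orbit):

[[1, 3, 4], [2, 5, 7], [6]]


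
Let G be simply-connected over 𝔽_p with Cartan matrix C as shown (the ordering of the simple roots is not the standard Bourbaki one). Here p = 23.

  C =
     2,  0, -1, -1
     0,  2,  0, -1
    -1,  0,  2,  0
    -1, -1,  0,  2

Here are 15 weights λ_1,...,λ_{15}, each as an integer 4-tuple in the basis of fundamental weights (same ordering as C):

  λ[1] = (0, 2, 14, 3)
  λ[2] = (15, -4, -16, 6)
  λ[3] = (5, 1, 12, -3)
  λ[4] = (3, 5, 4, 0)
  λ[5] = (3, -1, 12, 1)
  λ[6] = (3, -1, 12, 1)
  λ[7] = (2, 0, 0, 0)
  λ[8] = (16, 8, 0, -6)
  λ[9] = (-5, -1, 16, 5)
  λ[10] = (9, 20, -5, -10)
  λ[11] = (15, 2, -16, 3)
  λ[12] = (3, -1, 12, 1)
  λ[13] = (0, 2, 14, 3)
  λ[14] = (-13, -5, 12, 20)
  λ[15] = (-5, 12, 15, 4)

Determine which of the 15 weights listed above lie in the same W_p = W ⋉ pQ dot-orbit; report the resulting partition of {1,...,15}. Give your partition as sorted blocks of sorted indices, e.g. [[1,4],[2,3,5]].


Type A_4, rank 4, |W|=120; reorder rows/cols to standard.

Alcove-folded reps (p=23, 15 weights, presented ϖ-order):

  1: (1, 3, 15, 4)
  2: (1, 3, 15, 4)
  3: (4, 0, 13, 2)
  4: (4, 6, 5, 1)
  5: (4, 0, 13, 2)
  6: (4, 0, 13, 2)
  7: (3, 1, 1, 1)
  8: (12, 4, 1, 5)
  9: (4, 0, 13, 2)
  10: (3, 12, 1, 6)
  11: (1, 3, 15, 4)
  12: (4, 0, 13, 2)
  13: (1, 3, 15, 4)
  14: (12, 4, 1, 5)
  15: (4, 6, 5, 1)

The 15 indices split into 6 linkage classes (same alcove rep ⇔ same W_23-dot-orbit):

[[1, 2, 11, 13], [3, 5, 6, 9, 12], [4, 15], [7], [8, 14], [10]]


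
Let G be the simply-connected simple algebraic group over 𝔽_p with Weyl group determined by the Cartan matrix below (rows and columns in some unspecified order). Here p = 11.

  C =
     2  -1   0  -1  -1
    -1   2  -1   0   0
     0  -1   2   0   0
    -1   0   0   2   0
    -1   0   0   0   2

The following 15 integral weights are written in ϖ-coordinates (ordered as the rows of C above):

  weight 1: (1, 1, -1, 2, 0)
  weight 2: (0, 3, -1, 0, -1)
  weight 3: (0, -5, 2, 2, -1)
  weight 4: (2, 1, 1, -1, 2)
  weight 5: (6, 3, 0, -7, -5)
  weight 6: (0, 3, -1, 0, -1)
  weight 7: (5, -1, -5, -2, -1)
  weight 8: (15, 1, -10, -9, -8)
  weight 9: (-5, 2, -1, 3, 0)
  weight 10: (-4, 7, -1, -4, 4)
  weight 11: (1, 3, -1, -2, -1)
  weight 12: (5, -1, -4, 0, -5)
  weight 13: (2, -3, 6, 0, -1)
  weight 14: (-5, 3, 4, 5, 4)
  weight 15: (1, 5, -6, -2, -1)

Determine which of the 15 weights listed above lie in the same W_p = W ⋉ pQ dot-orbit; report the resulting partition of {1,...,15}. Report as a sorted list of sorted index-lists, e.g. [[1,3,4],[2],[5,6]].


Dynkin diagram of C (from the 8 off-diagonal −1 entries): D_5.

Ā_11 reps of the 15 weights (D_5, coords as presented):

  [1] (2, 1, 0, 3, 1)
  [2] (1, 4, 0, 1, 0)
  [3] (0, 0, 1, 0, 3)
  [4] (1, 2, 0, 0, 3)
  [5] (2, 1, 0, 3, 1)
  [6] (1, 4, 0, 1, 0)
  [7] (1, 4, 0, 1, 0)
  [8] (1, 1, 5, 1, 0)
  [9] (0, 0, 1, 0, 3)
  [10] (2, 1, 0, 3, 1)
  [11] (1, 4, 0, 1, 0)
  [12] (1, 2, 0, 0, 3)
  [13] (1, 1, 5, 1, 0)
  [14] (1, 4, 0, 1, 0)
  [15] (1, 1, 5, 1, 0)

5 distinct reps among the 15 weights ⇒ 5 W_11-linkage classes:

[[1, 5, 10], [2, 6, 7, 11, 14], [3, 9], [4, 12], [8, 13, 15]]


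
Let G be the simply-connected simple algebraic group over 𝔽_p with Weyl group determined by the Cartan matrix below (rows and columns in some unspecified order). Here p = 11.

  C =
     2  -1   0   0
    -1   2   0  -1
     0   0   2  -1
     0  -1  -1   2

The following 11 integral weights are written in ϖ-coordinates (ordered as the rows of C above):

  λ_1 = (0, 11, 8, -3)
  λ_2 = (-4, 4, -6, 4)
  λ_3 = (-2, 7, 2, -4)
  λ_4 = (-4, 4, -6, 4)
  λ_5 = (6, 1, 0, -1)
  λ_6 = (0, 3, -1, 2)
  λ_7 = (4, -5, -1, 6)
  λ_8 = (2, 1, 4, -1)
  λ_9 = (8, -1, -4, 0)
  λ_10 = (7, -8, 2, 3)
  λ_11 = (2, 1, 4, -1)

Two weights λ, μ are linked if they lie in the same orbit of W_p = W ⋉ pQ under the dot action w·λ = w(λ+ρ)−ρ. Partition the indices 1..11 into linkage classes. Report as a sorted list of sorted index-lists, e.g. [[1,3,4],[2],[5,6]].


A_4 Cartan matrix, 4 simple roots permuted; ρ=(1,1,1,1).

W_11-reps of the 11 weights in Ā_11 (same 4-coord order as C):

  1: (7, 2, 1, 0);  2: (3, 2, 5, 0);  3: (1, 4, 0, 3);  4: (3, 2, 5, 0);  5: (7, 2, 1, 0);  6: (1, 4, 0, 3);  7: (1, 4, 0, 3);  8: (3, 2, 5, 0);  9: (7, 2, 1, 0);  10: (1, 4, 0, 3);  11: (3, 2, 5, 0)

Grouping the 11 weights by Ā_11-representative: 3 linkage classes.

[[1, 5, 9], [2, 4, 8, 11], [3, 6, 7, 10]]


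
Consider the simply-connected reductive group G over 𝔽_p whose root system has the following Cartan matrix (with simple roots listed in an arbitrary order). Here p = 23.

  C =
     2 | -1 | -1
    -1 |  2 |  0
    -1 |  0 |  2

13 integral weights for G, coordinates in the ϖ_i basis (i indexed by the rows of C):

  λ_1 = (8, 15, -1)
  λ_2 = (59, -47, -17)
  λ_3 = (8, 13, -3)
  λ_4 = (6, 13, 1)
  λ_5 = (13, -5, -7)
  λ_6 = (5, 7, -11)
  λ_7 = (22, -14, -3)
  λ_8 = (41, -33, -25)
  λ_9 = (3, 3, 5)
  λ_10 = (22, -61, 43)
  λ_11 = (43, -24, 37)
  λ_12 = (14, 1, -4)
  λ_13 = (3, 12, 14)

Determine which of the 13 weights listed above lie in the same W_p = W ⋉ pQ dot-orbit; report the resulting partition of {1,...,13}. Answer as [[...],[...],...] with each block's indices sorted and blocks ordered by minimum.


C ↔ A_3 under row/col permutation; |W(A_3)| = 24.

W_23-reps of the 13 weights in Ā_23 (same 3-coord order as C):

  λ_1+ρ ↦ (7, 14, 2);  λ_2+ρ ↦ (7, 14, 2);  λ_3+ρ ↦ (7, 14, 2);  λ_4+ρ ↦ (7, 14, 2);  λ_5+ρ ↦ (4, 4, 6);  λ_6+ρ ↦ (4, 4, 6);  λ_7+ρ ↦ (8, 13, 2);  λ_8+ρ ↦ (4, 1, 9);  λ_9+ρ ↦ (4, 4, 6);  λ_10+ρ ↦ (7, 14, 2);  λ_11+ρ ↦ (8, 13, 2);  λ_12+ρ ↦ (12, 2, 3);  λ_13+ρ ↦ (4, 4, 6)

The 13 indices split into 5 linkage classes (same alcove rep ⇔ same W_23-dot-orbit):

[[1, 2, 3, 4, 10], [5, 6, 9, 13], [7, 11], [8], [12]]


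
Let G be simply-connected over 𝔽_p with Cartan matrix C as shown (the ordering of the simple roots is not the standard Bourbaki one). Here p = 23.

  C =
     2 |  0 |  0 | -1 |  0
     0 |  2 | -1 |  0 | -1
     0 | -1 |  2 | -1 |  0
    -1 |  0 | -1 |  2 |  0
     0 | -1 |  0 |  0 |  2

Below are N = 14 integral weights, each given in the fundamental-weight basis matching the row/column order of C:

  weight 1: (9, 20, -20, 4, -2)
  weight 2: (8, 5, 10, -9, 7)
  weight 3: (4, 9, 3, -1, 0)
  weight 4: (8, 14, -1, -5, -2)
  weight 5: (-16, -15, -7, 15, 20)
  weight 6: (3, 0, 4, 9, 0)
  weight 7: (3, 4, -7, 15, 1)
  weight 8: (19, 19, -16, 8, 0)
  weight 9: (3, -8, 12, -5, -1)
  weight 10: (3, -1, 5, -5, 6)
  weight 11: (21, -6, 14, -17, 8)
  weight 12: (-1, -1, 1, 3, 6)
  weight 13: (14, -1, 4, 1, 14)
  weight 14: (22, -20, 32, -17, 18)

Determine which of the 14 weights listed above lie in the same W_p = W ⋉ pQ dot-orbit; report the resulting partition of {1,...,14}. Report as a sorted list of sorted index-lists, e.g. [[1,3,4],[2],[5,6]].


A_5 Cartan matrix, 5 simple roots permuted; ρ=(1,1,1,1,1).

Ā_23 reps of the 14 weights (A_5, coords as presented):

    λ_1 → (4, 1, 5, 10, 1)
    λ_2 → (2, 6, 3, 6, 5)
    λ_3 → (5, 10, 4, 0, 1)
    λ_4 → (5, 10, 4, 0, 1)
    λ_5 → (4, 1, 5, 10, 1)
    λ_6 → (4, 1, 5, 10, 1)
    λ_7 → (4, 1, 5, 10, 1)
    λ_8 → (2, 6, 3, 6, 5)
    λ_9 → (0, 0, 2, 4, 7)
    λ_10 → (0, 0, 2, 4, 7)
    λ_11 → (4, 1, 5, 10, 1)
    λ_12 → (0, 0, 2, 4, 7)
    λ_13 → (1, 0, 5, 2, 1)
    λ_14 → (0, 0, 2, 4, 7)

These 14 weights hit 5 W_23-dot-orbits; sizes (5, 2, 2, 4, 1):

[[1, 5, 6, 7, 11], [2, 8], [3, 4], [9, 10, 12, 14], [13]]


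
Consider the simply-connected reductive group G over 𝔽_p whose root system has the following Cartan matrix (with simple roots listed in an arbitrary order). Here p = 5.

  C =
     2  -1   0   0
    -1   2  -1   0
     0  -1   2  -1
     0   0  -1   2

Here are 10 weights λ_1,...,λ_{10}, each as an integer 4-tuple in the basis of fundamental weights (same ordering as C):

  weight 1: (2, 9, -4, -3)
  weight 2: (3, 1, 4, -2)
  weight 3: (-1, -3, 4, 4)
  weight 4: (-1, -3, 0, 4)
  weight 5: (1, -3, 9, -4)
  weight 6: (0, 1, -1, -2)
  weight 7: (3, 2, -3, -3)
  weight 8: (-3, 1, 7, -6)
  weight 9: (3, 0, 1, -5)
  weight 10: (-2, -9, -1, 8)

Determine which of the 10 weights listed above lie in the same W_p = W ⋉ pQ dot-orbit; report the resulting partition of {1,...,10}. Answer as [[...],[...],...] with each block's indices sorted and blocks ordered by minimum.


A_4 Cartan matrix, 4 simple roots permuted; ρ=(1,1,1,1).

Each λ_j+ρ reduced to Ā_5; 4-tuples below use C's row order:

  [1] (0, 3, 0, 0)
  [2] (0, 1, 0, 3)
  [3] (0, 3, 0, 0)
  [4] (0, 1, 0, 3)
  [5] (0, 3, 0, 0)
  [6] (1, 1, 1, 0)
  [7] (1, 1, 1, 0)
  [8] (0, 3, 0, 0)
  [9] (1, 1, 1, 0)
  [10] (0, 1, 0, 3)

Partition of {1..10} into 3 W_5-dot-orbits:

[[1, 3, 5, 8], [2, 4, 10], [6, 7, 9]]


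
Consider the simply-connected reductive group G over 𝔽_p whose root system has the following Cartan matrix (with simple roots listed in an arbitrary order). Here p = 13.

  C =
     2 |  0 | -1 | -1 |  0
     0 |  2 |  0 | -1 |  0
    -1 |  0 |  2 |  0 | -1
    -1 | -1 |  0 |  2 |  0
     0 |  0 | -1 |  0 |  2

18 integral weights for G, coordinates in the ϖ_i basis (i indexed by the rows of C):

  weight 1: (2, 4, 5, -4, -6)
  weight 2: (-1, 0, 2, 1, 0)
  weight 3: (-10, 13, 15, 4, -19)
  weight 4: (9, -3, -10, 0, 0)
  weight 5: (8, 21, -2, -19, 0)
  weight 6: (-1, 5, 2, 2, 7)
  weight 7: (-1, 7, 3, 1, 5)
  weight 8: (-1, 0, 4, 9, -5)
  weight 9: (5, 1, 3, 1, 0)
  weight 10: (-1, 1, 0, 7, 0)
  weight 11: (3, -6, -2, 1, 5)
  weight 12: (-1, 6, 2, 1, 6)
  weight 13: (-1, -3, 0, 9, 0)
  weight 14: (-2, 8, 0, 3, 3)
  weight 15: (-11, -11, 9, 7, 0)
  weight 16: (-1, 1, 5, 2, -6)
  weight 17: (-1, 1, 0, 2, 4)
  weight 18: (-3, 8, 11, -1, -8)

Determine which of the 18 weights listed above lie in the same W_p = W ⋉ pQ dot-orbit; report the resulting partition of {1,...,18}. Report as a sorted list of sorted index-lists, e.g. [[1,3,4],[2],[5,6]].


Type A_5, rank 5, |W|=720; reorder rows/cols to standard.

Each λ_j+ρ reduced to Ā_13; 5-tuples below use C's row order:

  λ_1 → (0, 2, 1, 3, 5)
  λ_2 → (0, 1, 3, 2, 1)
  λ_3 → (0, 2, 1, 3, 5)
  λ_4 → (0, 1, 1, 1, 8)
  λ_5 → (1, 5, 0, 3, 0)
  λ_6 → (0, 1, 3, 2, 1)
  λ_7 → (0, 1, 3, 2, 1)
  λ_8 → (0, 2, 1, 8, 1)
  λ_9 → (6, 0, 3, 2, 1)
  λ_10 → (0, 2, 1, 8, 1)
  λ_11 → (0, 2, 1, 3, 5)
  λ_12 → (0, 1, 3, 2, 1)
  λ_13 → (0, 2, 1, 8, 1)
  λ_14 → (1, 5, 0, 3, 0)
  λ_15 → (0, 2, 1, 8, 1)
  λ_16 → (0, 2, 1, 3, 5)
  λ_17 → (0, 2, 1, 3, 5)
  λ_18 → (0, 1, 3, 2, 1)

Grouping the 18 weights by Ā_13-representative: 6 linkage classes.

[[1, 3, 11, 16, 17], [2, 6, 7, 12, 18], [4], [5, 14], [8, 10, 13, 15], [9]]


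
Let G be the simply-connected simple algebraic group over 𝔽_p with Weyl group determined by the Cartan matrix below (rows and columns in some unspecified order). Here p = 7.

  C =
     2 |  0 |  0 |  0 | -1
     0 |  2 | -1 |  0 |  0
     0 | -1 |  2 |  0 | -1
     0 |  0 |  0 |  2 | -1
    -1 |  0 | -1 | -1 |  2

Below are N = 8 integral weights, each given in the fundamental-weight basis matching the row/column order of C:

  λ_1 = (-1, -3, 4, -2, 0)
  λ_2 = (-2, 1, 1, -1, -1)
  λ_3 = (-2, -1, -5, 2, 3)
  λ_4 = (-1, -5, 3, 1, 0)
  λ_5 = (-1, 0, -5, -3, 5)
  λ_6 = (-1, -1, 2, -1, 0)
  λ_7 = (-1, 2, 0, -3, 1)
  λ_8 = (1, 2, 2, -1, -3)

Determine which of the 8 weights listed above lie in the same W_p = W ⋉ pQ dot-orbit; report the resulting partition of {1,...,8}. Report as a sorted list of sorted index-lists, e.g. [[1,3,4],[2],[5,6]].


Root system D_5: the 5×5 matrix C matches after relabeling.

Each λ_j+ρ reduced to Ā_7; 5-tuples below use C's row order:

  λ_1 → (0, 2, 1, 1, 0) · λ_2 → (0, 2, 1, 1, 0) · λ_3 → (0, 3, 1, 2, 0) · λ_4 → (0, 3, 1, 2, 0) · λ_5 → (0, 3, 1, 2, 0) · λ_6 → (0, 0, 2, 0, 1) · λ_7 → (0, 3, 1, 2, 0) · λ_8 → (0, 3, 1, 2, 0)

Partition of {1..8} into 3 W_7-dot-orbits:

[[1, 2], [3, 4, 5, 7, 8], [6]]


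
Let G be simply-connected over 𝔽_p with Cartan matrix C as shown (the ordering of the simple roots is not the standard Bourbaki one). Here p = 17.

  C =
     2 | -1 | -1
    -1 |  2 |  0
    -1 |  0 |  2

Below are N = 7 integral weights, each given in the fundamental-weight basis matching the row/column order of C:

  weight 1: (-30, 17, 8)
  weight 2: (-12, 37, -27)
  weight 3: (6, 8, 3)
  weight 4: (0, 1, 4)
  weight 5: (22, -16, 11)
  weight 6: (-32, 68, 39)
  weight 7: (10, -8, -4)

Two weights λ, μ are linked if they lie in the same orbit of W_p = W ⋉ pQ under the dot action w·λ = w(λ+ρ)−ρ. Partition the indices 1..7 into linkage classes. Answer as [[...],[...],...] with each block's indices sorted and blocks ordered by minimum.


Cartan matrix: type A_3 (|W|=24); un-permuting the 3 rows.

Ā_17 reps of the 7 weights (A_3, coords as presented):

    λ_1 → (1, 2, 5)
    λ_2 → (1, 7, 3)
    λ_3 → (7, 6, 1)
    λ_4 → (1, 2, 5)
    λ_5 → (1, 2, 5)
    λ_6 → (7, 6, 1)
    λ_7 → (1, 7, 3)

These 7 weights hit 3 W_17-dot-orbits; sizes (3, 2, 2):

[[1, 4, 5], [2, 7], [3, 6]]


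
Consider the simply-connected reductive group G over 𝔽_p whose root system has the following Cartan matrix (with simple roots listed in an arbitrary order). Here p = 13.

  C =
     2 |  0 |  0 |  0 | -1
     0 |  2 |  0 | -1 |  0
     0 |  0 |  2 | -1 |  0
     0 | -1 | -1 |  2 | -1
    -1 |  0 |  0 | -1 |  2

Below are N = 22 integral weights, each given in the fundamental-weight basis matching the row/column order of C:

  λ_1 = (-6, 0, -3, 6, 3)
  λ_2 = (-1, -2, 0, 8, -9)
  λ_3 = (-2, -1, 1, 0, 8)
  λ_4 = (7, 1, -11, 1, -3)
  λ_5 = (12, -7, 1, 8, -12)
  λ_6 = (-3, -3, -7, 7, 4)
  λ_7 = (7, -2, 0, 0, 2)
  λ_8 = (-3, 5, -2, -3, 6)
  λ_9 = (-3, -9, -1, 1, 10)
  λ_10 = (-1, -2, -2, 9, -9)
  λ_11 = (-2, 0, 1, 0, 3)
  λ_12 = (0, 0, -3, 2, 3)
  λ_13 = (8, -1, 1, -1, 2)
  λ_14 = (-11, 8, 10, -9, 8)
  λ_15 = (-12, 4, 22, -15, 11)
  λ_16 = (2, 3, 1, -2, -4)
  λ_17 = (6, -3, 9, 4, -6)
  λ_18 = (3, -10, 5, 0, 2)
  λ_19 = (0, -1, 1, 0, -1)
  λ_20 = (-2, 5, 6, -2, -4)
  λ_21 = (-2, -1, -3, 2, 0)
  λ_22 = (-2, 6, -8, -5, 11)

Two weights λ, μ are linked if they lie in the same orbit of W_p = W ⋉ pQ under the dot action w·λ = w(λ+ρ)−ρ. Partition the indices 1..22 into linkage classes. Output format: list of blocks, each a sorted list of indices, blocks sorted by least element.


C ↔ D_5 under row/col permutation; |W(D_5)| = 1920.

Each λ_j+ρ reduced to Ā_13; 5-tuples below use C's row order:

    [1] (1, 1, 2, 1, 3)
    [2] (8, 1, 1, 0, 0)
    [3] (1, 0, 2, 1, 0)
    [4] (2, 2, 6, 0, 0)
    [5] (2, 2, 6, 0, 0)
    [6] (2, 2, 6, 0, 0)
    [7] (8, 1, 1, 0, 0)
    [8] (2, 3, 2, 1, 2)
    [9] (2, 2, 6, 0, 0)
    [10] (8, 1, 1, 0, 0)
    [11] (1, 1, 2, 1, 3)
    [12] (1, 1, 2, 1, 3)
    [13] (8, 1, 1, 0, 0)
    [14] (1, 0, 2, 1, 0)
    [15] (8, 1, 1, 0, 0)
    [16] (1, 0, 2, 1, 0)
    [17] (2, 2, 6, 0, 0)
    [18] (1, 1, 2, 1, 3)
    [19] (1, 0, 2, 1, 0)
    [20] (1, 1, 2, 1, 3)
    [21] (1, 0, 2, 1, 0)
    [22] (1, 4, 4, 1, 1)

Linkage partition of the 22 weights (6 classes, p=13):

[[1, 11, 12, 18, 20], [2, 7, 10, 13, 15], [3, 14, 16, 19, 21], [4, 5, 6, 9, 17], [8], [22]]
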